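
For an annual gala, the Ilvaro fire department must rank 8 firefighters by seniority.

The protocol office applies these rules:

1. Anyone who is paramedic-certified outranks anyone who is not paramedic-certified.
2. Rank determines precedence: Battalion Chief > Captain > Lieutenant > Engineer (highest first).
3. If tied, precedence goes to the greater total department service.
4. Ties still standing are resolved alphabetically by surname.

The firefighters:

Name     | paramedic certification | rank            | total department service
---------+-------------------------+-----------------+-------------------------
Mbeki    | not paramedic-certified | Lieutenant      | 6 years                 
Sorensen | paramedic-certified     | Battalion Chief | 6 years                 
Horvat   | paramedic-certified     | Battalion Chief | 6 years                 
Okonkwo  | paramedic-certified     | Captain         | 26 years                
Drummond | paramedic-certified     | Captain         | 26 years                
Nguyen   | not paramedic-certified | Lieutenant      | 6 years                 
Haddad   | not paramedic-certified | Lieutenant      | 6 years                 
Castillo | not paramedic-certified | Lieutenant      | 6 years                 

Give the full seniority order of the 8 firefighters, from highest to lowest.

Horvat, Sorensen, Drummond, Okonkwo, Castillo, Haddad, Mbeki, Nguyen

By the first rule: Horvat, Sorensen, Drummond and Okonkwo (each paramedic-certified); then Castillo, Haddad, Mbeki and Nguyen (each not paramedic-certified).
Among Horvat, Sorensen, Drummond and Okonkwo, by rank: Horvat and Sorensen (Battalion Chief) before Drummond and Okonkwo (Captain).
Horvat and Sorensen both have total department service 6 years, so the next rule applies.
Among Horvat and Sorensen, alphabetically by surname: Horvat before Sorensen.
Drummond and Okonkwo both have total department service 26 years, so the next rule applies.
Among Drummond and Okonkwo, alphabetically by surname: Drummond before Okonkwo.
Castillo, Haddad, Mbeki and Nguyen are each Lieutenant, so the next rule applies.
Castillo, Haddad, Mbeki and Nguyen all have total department service 6 years, so the next rule applies.
Among Castillo, Haddad, Mbeki and Nguyen, alphabetically by surname: Castillo before Haddad before Mbeki before Nguyen.
Full order: Horvat, Sorensen, Drummond, Okonkwo, Castillo, Haddad, Mbeki, Nguyen.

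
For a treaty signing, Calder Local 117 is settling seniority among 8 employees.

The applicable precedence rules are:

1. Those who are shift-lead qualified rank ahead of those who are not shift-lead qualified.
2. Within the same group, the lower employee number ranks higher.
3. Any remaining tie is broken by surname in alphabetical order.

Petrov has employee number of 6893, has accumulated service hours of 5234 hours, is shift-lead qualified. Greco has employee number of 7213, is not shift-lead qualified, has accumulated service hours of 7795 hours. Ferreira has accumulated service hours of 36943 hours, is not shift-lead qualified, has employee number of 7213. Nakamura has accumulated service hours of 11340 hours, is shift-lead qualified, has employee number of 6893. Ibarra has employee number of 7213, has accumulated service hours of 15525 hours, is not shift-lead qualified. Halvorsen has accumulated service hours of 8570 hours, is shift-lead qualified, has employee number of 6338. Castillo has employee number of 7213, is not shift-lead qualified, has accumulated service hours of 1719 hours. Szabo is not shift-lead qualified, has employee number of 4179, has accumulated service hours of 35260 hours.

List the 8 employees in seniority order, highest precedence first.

Halvorsen, Nakamura, Petrov, Szabo, Castillo, Ferreira, Greco, Ibarra

By the first rule: Halvorsen, Nakamura and Petrov (each shift-lead qualified); then Szabo, Castillo, Ferreira, Greco and Ibarra (each not shift-lead qualified).
Among Halvorsen, Nakamura and Petrov, by employee number (lower first): Halvorsen (6338) before Nakamura and Petrov (6893).
Among Nakamura and Petrov, alphabetically by surname: Nakamura before Petrov.
Among Szabo, Castillo, Ferreira, Greco and Ibarra, by employee number (lower first): Szabo (4179) before Castillo, Ferreira, Greco and Ibarra (7213).
Among Castillo, Ferreira, Greco and Ibarra, alphabetically by surname: Castillo before Ferreira before Greco before Ibarra.
Full order: Halvorsen, Nakamura, Petrov, Szabo, Castillo, Ferreira, Greco, Ibarra.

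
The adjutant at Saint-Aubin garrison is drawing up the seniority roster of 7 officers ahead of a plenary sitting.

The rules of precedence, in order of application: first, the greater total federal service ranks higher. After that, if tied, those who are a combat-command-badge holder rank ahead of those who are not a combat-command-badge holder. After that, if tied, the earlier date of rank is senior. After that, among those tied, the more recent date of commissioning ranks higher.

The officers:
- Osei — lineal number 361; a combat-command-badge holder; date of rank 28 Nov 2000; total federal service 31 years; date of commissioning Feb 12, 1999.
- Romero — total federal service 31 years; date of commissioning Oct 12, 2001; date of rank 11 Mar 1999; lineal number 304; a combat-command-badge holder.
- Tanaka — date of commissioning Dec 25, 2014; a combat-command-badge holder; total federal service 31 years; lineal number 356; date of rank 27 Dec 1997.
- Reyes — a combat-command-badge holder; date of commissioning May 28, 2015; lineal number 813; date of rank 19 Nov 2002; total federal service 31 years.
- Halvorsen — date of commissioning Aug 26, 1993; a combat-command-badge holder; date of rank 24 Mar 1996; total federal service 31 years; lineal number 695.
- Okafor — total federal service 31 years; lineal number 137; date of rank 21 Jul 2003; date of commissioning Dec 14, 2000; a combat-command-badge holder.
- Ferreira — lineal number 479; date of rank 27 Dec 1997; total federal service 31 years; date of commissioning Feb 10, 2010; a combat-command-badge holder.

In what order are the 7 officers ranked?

Halvorsen, Tanaka, Ferreira, Romero, Osei, Reyes, Okafor

By total federal service (higher first): Halvorsen, Tanaka, Ferreira, Romero, Osei, Reyes and Okafor (each 31 years).
Halvorsen, Tanaka, Ferreira, Romero, Osei, Reyes and Okafor are each a combat-command-badge holder, so the next rule applies.
Among Halvorsen, Tanaka, Ferreira, Romero, Osei, Reyes and Okafor, by date of rank (earlier first): Halvorsen (24 Mar 1996) before Tanaka and Ferreira (27 Dec 1997) before Romero (11 Mar 1999) before Osei (28 Nov 2000) before Reyes (19 Nov 2002) before Okafor (21 Jul 2003).
Among Tanaka and Ferreira, by date of commissioning (later first): Tanaka (Dec 25, 2014) before Ferreira (Feb 10, 2010).
Full order: Halvorsen, Tanaka, Ferreira, Romero, Osei, Reyes, Okafor.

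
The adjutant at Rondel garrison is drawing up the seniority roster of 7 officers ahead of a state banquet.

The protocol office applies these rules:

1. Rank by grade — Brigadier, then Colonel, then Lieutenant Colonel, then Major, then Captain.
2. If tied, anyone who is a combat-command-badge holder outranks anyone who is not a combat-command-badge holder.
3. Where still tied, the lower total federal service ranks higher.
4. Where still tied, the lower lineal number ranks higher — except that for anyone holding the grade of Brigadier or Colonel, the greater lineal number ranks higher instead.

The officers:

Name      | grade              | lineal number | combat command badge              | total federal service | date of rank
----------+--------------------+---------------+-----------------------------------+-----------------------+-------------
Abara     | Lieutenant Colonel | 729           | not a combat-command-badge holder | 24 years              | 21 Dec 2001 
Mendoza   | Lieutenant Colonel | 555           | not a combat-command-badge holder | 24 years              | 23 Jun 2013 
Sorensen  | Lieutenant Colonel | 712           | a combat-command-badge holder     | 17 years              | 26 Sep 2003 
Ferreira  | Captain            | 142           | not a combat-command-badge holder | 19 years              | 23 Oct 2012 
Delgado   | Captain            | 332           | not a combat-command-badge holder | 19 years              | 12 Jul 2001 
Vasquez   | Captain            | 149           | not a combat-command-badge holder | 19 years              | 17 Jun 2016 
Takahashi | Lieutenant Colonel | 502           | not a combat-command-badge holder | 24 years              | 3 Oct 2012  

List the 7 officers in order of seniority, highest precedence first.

By grade: Sorensen, Takahashi, Mendoza and Abara (Lieutenant Colonel); then Ferreira, Vasquez and Delgado (Captain).
Among Sorensen, Takahashi, Mendoza and Abara, a combat-command-badge holder before not a combat-command-badge holder: Sorensen (a combat-command-badge holder) before Takahashi, Mendoza and Abara (not a combat-command-badge holder).
Takahashi, Mendoza and Abara all have total federal service 24 years, so the next rule applies.
Among Takahashi, Mendoza and Abara, by lineal number (lower first): Takahashi (502) before Mendoza (555) before Abara (729).
Ferreira, Vasquez and Delgado are each not a combat-command-badge holder, so the next rule applies.
Ferreira, Vasquez and Delgado all have total federal service 19 years, so the next rule applies.
Among Ferreira, Vasquez and Delgado, by lineal number (lower first): Ferreira (142) before Vasquez (149) before Delgado (332).
Full order: Sorensen, Takahashi, Mendoza, Abara, Ferreira, Vasquez, Delgado.

Sorensen, Takahashi, Mendoza, Abara, Ferreira, Vasquez, Delgado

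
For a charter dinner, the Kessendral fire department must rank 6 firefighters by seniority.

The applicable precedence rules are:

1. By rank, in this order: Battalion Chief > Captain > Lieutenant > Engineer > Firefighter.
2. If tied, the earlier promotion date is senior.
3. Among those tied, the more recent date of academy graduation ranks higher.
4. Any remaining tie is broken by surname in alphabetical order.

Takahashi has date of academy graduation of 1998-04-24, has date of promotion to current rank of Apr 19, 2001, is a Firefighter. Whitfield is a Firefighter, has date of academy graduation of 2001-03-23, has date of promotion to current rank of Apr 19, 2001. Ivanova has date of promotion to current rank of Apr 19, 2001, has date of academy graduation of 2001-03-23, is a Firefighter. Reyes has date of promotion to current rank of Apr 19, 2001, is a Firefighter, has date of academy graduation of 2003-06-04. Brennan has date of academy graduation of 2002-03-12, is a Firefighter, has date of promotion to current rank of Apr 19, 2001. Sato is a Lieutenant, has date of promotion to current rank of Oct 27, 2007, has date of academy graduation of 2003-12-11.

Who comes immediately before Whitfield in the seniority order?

Ivanova

By rank: Sato (Lieutenant); then Reyes, Brennan, Ivanova, Whitfield and Takahashi (Firefighter).
Reyes, Brennan, Ivanova, Whitfield and Takahashi all have date of promotion to current rank Apr 19, 2001, so the next rule applies.
Among Reyes, Brennan, Ivanova, Whitfield and Takahashi, by date of academy graduation (later first): Reyes (2003-06-04) before Brennan (2002-03-12) before Ivanova and Whitfield (2001-03-23) before Takahashi (1998-04-24).
Among Ivanova and Whitfield, alphabetically by surname: Ivanova before Whitfield.
Order: Sato, Reyes, Brennan, Ivanova, Whitfield, Takahashi.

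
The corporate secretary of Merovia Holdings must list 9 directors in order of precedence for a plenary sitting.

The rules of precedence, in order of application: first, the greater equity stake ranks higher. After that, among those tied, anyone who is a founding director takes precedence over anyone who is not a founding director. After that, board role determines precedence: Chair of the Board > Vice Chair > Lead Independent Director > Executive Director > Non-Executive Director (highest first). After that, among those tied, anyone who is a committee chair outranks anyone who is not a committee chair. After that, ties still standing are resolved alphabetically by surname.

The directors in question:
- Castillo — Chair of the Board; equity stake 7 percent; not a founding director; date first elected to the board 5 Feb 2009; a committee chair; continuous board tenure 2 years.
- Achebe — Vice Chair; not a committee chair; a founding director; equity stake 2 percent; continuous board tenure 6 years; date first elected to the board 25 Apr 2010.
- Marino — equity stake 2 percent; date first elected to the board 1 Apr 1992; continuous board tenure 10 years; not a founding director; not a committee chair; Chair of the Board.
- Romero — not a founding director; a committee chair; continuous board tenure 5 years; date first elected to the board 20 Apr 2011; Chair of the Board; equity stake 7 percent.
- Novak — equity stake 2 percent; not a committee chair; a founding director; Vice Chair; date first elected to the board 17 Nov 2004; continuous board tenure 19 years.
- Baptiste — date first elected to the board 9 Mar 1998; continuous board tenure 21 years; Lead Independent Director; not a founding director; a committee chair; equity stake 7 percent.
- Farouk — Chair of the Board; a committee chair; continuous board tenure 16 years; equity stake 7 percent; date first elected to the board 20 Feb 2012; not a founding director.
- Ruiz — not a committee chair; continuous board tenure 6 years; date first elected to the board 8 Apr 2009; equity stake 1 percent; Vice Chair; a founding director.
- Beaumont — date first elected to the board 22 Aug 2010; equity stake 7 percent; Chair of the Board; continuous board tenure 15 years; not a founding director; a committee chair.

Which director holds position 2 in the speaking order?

By equity stake (higher first): Beaumont, Castillo, Farouk, Romero and Baptiste (each 7 percent); then Achebe, Novak and Marino (each 2 percent); then Ruiz (1 percent).
Beaumont, Castillo, Farouk, Romero and Baptiste are each not a founding director, so the next rule applies.
Among Beaumont, Castillo, Farouk, Romero and Baptiste, by board role: Beaumont, Castillo, Farouk and Romero (Chair of the Board) before Baptiste (Lead Independent Director).
Beaumont, Castillo, Farouk and Romero are each a committee chair, so the next rule applies.
Among Beaumont, Castillo, Farouk and Romero, alphabetically by surname: Beaumont before Castillo before Farouk before Romero.
Among Achebe, Novak and Marino, a founding director before not a founding director: Achebe and Novak (a founding director) before Marino (not a founding director).
Achebe and Novak are each Vice Chair, so the next rule applies.
Achebe and Novak are each not a committee chair, so the next rule applies.
Among Achebe and Novak, alphabetically by surname: Achebe before Novak.
Order: Beaumont, Castillo, Farouk, Romero, Baptiste, Achebe, Novak, Marino, Ruiz.

Castillo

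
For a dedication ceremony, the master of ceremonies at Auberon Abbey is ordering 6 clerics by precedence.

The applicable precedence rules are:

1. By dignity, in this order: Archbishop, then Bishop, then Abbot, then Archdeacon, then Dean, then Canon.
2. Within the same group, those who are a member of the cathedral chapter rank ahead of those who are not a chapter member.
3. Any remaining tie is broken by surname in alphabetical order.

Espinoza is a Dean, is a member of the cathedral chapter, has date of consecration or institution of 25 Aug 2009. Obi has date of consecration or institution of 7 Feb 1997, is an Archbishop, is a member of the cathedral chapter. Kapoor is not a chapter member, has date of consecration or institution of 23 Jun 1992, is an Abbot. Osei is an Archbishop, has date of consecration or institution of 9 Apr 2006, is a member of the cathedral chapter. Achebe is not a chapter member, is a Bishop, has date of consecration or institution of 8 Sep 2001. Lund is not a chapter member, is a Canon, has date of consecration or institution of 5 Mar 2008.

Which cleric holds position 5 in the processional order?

Espinoza

By dignity: Obi and Osei (Archbishop); then Achebe (Bishop); then Kapoor (Abbot); then Espinoza (Dean); then Lund (Canon).
Obi and Osei are each a member of the cathedral chapter, so the next rule applies.
Among Obi and Osei, alphabetically by surname: Obi before Osei.
Order: Obi, Osei, Achebe, Kapoor, Espinoza, Lund.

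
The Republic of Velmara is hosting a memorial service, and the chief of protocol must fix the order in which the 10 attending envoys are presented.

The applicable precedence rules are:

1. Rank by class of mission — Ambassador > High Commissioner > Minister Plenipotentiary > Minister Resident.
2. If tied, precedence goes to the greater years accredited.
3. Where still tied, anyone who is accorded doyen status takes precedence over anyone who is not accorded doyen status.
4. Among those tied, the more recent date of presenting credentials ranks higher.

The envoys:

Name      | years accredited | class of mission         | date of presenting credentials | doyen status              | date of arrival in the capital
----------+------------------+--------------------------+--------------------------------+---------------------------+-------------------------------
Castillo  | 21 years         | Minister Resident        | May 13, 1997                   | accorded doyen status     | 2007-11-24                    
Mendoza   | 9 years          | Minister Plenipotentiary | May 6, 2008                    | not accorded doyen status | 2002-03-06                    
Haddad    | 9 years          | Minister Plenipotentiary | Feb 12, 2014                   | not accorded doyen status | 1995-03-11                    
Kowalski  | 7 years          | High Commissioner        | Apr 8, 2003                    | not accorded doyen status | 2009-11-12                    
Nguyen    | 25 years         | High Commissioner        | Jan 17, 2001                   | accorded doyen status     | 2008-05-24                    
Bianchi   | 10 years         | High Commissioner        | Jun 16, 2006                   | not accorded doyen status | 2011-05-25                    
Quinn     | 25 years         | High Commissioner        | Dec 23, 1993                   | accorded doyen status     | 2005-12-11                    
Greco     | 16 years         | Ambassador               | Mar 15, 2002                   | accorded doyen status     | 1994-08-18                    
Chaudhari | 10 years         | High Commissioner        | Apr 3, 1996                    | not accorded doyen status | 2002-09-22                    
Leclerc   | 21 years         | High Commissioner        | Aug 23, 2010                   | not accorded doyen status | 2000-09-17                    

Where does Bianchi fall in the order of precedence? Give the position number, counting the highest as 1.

By class of mission: Greco (Ambassador); then Nguyen, Quinn, Leclerc, Bianchi, Chaudhari and Kowalski (High Commissioner); then Haddad and Mendoza (Minister Plenipotentiary); then Castillo (Minister Resident).
Among Nguyen, Quinn, Leclerc, Bianchi, Chaudhari and Kowalski, by years accredited (higher first): Nguyen and Quinn (25 years) before Leclerc (21 years) before Bianchi and Chaudhari (10 years) before Kowalski (7 years).
Nguyen and Quinn are each accorded doyen status, so the next rule applies.
Among Nguyen and Quinn, by date of presenting credentials (later first): Nguyen (Jan 17, 2001) before Quinn (Dec 23, 1993).
Bianchi and Chaudhari are each not accorded doyen status, so the next rule applies.
Among Bianchi and Chaudhari, by date of presenting credentials (later first): Bianchi (Jun 16, 2006) before Chaudhari (Apr 3, 1996).
Haddad and Mendoza both have years accredited 9 years, so the next rule applies.
Haddad and Mendoza are each not accorded doyen status, so the next rule applies.
Among Haddad and Mendoza, by date of presenting credentials (later first): Haddad (Feb 12, 2014) before Mendoza (May 6, 2008).
Order: Greco, Nguyen, Quinn, Leclerc, Bianchi, Chaudhari, Kowalski, Haddad, Mendoza, Castillo. So position 5.

5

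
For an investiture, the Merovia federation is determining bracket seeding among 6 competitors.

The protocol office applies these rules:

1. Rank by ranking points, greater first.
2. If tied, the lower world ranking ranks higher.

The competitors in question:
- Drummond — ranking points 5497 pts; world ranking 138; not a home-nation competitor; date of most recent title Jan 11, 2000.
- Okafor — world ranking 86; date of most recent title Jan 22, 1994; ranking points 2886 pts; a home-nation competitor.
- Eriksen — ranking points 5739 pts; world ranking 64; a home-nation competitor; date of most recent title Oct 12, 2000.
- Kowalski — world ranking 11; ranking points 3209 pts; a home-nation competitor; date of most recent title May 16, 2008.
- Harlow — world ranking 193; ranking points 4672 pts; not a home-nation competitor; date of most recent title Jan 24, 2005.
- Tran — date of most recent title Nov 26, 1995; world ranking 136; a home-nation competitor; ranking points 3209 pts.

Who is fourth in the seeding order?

Kowalski

By ranking points (higher first): Eriksen (5739 pts); then Drummond (5497 pts); then Harlow (4672 pts); then Kowalski and Tran (both 3209 pts); then Okafor (2886 pts).
Among Kowalski and Tran, by world ranking (lower first): Kowalski (11) before Tran (136).
Order: Eriksen, Drummond, Harlow, Kowalski, Tran, Okafor.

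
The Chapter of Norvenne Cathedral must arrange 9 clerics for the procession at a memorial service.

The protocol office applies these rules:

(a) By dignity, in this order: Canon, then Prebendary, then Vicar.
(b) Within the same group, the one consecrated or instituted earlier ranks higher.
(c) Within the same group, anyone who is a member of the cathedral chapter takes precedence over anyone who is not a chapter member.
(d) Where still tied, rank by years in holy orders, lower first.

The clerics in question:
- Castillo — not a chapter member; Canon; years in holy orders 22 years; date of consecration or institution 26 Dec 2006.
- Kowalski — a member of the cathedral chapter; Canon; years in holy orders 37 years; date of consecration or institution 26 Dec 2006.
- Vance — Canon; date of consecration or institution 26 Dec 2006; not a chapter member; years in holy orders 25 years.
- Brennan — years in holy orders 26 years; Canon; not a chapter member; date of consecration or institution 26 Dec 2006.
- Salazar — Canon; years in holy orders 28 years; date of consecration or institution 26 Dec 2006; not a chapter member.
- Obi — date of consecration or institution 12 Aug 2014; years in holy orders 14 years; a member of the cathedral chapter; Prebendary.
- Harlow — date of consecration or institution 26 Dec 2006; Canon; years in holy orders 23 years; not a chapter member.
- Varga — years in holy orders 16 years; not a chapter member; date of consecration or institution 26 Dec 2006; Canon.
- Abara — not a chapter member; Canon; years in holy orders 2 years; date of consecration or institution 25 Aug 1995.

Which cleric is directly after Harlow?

Vance

By dignity: Abara, Kowalski, Varga, Castillo, Harlow, Vance, Brennan and Salazar (Canon); then Obi (Prebendary).
Among Abara, Kowalski, Varga, Castillo, Harlow, Vance, Brennan and Salazar, by date of consecration or institution (earlier first): Abara (25 Aug 1995) before Kowalski, Varga, Castillo, Harlow, Vance, Brennan and Salazar (26 Dec 2006).
Among Kowalski, Varga, Castillo, Harlow, Vance, Brennan and Salazar, a member of the cathedral chapter before not a chapter member: Kowalski (a member of the cathedral chapter) before Varga, Castillo, Harlow, Vance, Brennan and Salazar (not a chapter member).
Among Varga, Castillo, Harlow, Vance, Brennan and Salazar, by years in holy orders (lower first): Varga (16 years) before Castillo (22 years) before Harlow (23 years) before Vance (25 years) before Brennan (26 years) before Salazar (28 years).
Order: Abara, Kowalski, Varga, Castillo, Harlow, Vance, Brennan, Salazar, Obi.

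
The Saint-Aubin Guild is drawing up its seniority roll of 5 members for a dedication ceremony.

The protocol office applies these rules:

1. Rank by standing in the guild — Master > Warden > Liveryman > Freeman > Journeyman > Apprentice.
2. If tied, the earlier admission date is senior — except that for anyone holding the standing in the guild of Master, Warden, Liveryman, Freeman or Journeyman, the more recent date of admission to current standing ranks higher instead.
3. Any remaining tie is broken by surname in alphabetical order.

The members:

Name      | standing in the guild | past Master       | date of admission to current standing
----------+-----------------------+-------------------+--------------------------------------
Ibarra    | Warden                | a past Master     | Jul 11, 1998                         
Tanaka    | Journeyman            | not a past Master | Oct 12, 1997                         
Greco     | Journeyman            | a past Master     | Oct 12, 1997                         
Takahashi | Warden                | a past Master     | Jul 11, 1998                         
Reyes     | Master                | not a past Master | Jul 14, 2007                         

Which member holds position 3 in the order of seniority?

Takahashi

By standing in the guild: Reyes (Master); then Ibarra and Takahashi (Warden); then Greco and Tanaka (Journeyman).
Ibarra and Takahashi both have date of admission to current standing Jul 11, 1998, so the next rule applies.
Among Ibarra and Takahashi, alphabetically by surname: Ibarra before Takahashi.
Greco and Tanaka both have date of admission to current standing Oct 12, 1997, so the next rule applies.
Among Greco and Tanaka, alphabetically by surname: Greco before Tanaka.
Order: Reyes, Ibarra, Takahashi, Greco, Tanaka.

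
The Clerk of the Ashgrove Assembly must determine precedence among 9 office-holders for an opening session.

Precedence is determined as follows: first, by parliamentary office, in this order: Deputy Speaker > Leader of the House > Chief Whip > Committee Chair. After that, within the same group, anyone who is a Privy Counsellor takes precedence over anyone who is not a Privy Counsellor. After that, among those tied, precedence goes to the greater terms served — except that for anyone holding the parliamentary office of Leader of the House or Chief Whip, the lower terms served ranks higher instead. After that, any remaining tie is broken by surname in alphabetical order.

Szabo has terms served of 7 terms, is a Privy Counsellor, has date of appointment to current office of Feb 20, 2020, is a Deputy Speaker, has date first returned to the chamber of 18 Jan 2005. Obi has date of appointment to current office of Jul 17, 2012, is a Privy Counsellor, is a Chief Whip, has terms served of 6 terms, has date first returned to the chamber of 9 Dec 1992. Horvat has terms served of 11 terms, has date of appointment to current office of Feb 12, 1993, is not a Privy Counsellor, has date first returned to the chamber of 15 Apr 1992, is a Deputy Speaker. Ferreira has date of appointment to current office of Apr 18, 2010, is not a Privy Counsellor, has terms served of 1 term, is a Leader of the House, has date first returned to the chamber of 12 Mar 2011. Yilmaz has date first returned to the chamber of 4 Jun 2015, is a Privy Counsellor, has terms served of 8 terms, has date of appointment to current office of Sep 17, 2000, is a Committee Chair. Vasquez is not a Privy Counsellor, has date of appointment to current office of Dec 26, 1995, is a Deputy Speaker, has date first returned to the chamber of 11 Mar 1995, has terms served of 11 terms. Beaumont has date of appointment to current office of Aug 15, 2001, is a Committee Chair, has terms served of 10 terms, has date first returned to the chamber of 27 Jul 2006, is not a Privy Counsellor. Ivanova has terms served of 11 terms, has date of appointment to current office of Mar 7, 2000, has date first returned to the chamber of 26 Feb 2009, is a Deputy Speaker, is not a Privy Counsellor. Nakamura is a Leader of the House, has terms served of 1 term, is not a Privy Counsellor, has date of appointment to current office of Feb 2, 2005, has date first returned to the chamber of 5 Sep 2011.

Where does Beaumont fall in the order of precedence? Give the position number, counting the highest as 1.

By parliamentary office: Szabo, Horvat, Ivanova and Vasquez (Deputy Speaker); then Ferreira and Nakamura (Leader of the House); then Obi (Chief Whip); then Yilmaz and Beaumont (Committee Chair).
Among Szabo, Horvat, Ivanova and Vasquez, a Privy Counsellor before not a Privy Counsellor: Szabo (a Privy Counsellor) before Horvat, Ivanova and Vasquez (not a Privy Counsellor).
Horvat, Ivanova and Vasquez all have terms served 11 terms, so the next rule applies.
Among Horvat, Ivanova and Vasquez, alphabetically by surname: Horvat before Ivanova before Vasquez.
Ferreira and Nakamura are each not a Privy Counsellor, so the next rule applies.
Ferreira and Nakamura both have terms served 1 term, so the next rule applies.
Among Ferreira and Nakamura, alphabetically by surname: Ferreira before Nakamura.
Among Yilmaz and Beaumont, a Privy Counsellor before not a Privy Counsellor: Yilmaz (a Privy Counsellor) before Beaumont (not a Privy Counsellor).
Order: Szabo, Horvat, Ivanova, Vasquez, Ferreira, Nakamura, Obi, Yilmaz, Beaumont. So position 9.

9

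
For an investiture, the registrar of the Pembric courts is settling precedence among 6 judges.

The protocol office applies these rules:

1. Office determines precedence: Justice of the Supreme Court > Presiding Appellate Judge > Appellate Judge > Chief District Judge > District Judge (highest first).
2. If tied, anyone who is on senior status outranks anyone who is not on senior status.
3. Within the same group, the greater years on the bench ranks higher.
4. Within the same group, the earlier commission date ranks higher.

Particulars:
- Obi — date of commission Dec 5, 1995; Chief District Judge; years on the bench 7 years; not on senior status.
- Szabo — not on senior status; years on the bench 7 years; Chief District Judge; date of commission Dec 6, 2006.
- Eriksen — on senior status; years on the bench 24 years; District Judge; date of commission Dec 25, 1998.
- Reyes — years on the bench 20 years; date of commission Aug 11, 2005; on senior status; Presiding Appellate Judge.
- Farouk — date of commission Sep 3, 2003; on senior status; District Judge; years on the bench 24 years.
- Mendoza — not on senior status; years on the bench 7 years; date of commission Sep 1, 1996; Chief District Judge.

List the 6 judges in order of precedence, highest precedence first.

By office: Reyes (Presiding Appellate Judge); then Obi, Mendoza and Szabo (Chief District Judge); then Eriksen and Farouk (District Judge).
Obi, Mendoza and Szabo are each not on senior status, so the next rule applies.
Obi, Mendoza and Szabo all have years on the bench 7 years, so the next rule applies.
Among Obi, Mendoza and Szabo, by date of commission (earlier first): Obi (Dec 5, 1995) before Mendoza (Sep 1, 1996) before Szabo (Dec 6, 2006).
Eriksen and Farouk are each on senior status, so the next rule applies.
Eriksen and Farouk both have years on the bench 24 years, so the next rule applies.
Among Eriksen and Farouk, by date of commission (earlier first): Eriksen (Dec 25, 1998) before Farouk (Sep 3, 2003).
Full order: Reyes, Obi, Mendoza, Szabo, Eriksen, Farouk.

Reyes, Obi, Mendoza, Szabo, Eriksen, Farouk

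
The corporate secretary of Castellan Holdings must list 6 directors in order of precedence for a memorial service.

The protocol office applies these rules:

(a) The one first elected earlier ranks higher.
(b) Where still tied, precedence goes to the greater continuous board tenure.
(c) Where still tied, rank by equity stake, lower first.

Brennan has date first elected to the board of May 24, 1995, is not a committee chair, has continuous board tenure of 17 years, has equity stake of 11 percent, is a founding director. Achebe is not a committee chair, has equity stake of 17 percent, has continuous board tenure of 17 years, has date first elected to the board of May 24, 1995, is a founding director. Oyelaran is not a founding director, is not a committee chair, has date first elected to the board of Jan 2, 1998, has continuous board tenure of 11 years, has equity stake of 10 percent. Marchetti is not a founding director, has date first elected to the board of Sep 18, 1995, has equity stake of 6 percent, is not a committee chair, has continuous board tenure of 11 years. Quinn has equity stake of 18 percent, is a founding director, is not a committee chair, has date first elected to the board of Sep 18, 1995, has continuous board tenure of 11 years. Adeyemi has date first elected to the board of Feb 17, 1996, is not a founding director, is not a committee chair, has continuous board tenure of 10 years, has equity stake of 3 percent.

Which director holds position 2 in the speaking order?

By date first elected to the board (earlier first): Brennan and Achebe (both May 24, 1995); then Marchetti and Quinn (both Sep 18, 1995); then Adeyemi (Feb 17, 1996); then Oyelaran (Jan 2, 1998).
Brennan and Achebe both have continuous board tenure 17 years, so the next rule applies.
Among Brennan and Achebe, by equity stake (lower first): Brennan (11 percent) before Achebe (17 percent).
Marchetti and Quinn both have continuous board tenure 11 years, so the next rule applies.
Among Marchetti and Quinn, by equity stake (lower first): Marchetti (6 percent) before Quinn (18 percent).
Order: Brennan, Achebe, Marchetti, Quinn, Adeyemi, Oyelaran.

Achebe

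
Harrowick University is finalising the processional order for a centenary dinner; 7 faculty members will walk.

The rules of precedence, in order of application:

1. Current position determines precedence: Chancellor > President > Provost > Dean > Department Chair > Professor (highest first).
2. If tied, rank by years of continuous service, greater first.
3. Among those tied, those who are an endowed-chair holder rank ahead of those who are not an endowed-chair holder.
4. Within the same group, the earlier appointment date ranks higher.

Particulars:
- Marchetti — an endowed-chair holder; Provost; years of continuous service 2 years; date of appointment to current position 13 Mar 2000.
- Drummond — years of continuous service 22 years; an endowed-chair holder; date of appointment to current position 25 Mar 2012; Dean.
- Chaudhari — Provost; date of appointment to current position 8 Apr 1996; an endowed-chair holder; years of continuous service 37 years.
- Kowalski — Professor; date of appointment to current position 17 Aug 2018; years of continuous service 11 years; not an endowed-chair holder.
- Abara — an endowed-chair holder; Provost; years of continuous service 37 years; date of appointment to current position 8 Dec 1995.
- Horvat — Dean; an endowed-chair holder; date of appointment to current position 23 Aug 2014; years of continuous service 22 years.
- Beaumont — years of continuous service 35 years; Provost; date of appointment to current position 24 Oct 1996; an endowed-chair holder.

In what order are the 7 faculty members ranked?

By current position: Abara, Chaudhari, Beaumont and Marchetti (Provost); then Drummond and Horvat (Dean); then Kowalski (Professor).
Among Abara, Chaudhari, Beaumont and Marchetti, by years of continuous service (higher first): Abara and Chaudhari (37 years) before Beaumont (35 years) before Marchetti (2 years).
Abara and Chaudhari are each an endowed-chair holder, so the next rule applies.
Among Abara and Chaudhari, by date of appointment to current position (earlier first): Abara (8 Dec 1995) before Chaudhari (8 Apr 1996).
Drummond and Horvat both have years of continuous service 22 years, so the next rule applies.
Drummond and Horvat are each an endowed-chair holder, so the next rule applies.
Among Drummond and Horvat, by date of appointment to current position (earlier first): Drummond (25 Mar 2012) before Horvat (23 Aug 2014).
Full order: Abara, Chaudhari, Beaumont, Marchetti, Drummond, Horvat, Kowalski.

Abara, Chaudhari, Beaumont, Marchetti, Drummond, Horvat, Kowalski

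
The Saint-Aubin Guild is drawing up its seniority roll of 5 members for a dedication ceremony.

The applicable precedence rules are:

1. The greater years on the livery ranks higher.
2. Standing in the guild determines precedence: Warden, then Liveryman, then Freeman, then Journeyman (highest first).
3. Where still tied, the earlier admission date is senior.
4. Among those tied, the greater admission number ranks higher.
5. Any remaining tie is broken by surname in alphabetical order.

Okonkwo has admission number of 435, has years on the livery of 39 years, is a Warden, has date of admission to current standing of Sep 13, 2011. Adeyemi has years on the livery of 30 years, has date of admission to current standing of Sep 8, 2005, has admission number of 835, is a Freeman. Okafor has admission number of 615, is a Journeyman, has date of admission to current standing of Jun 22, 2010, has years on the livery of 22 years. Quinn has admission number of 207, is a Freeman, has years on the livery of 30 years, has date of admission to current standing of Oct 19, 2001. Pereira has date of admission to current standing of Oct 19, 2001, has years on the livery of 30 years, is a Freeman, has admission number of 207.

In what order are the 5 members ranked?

Okonkwo, Pereira, Quinn, Adeyemi, Okafor

By years on the livery (higher first): Okonkwo (39 years); then Pereira, Quinn and Adeyemi (each 30 years); then Okafor (22 years).
Pereira, Quinn and Adeyemi are each Freeman, so the next rule applies.
Among Pereira, Quinn and Adeyemi, by date of admission to current standing (earlier first): Pereira and Quinn (Oct 19, 2001) before Adeyemi (Sep 8, 2005).
Pereira and Quinn both have admission number 207, so the next rule applies.
Among Pereira and Quinn, alphabetically by surname: Pereira before Quinn.
Full order: Okonkwo, Pereira, Quinn, Adeyemi, Okafor.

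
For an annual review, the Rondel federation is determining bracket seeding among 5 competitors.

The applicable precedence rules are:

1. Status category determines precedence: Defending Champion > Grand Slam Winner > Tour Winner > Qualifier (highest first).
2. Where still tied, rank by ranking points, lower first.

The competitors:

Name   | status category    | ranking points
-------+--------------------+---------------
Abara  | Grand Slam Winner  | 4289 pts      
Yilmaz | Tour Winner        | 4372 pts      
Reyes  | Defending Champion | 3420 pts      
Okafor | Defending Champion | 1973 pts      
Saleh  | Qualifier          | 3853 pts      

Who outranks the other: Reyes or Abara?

By status category: Okafor and Reyes (Defending Champion); then Abara (Grand Slam Winner); then Yilmaz (Tour Winner); then Saleh (Qualifier).
Among Okafor and Reyes, by ranking points (lower first): Okafor (1973 pts) before Reyes (3420 pts).
So Reyes takes precedence.

Reyes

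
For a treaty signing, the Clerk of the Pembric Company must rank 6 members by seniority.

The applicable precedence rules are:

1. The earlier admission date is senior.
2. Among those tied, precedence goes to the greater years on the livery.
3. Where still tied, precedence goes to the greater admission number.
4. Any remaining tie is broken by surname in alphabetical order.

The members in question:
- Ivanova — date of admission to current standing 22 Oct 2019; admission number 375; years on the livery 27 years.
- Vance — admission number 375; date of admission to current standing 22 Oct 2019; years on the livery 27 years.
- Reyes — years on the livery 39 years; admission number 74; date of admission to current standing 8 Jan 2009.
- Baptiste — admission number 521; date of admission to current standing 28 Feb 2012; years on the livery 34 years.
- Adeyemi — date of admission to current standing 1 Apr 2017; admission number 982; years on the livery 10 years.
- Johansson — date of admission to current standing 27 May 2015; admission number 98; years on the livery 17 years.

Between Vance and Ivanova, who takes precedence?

By date of admission to current standing (earlier first): Reyes (8 Jan 2009); then Baptiste (28 Feb 2012); then Johansson (27 May 2015); then Adeyemi (1 Apr 2017); then Ivanova and Vance (both 22 Oct 2019).
Ivanova and Vance both have years on the livery 27 years, so the next rule applies.
Ivanova and Vance both have admission number 375, so the next rule applies.
Among Ivanova and Vance, alphabetically by surname: Ivanova before Vance.
So Ivanova takes precedence.

Ivanova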